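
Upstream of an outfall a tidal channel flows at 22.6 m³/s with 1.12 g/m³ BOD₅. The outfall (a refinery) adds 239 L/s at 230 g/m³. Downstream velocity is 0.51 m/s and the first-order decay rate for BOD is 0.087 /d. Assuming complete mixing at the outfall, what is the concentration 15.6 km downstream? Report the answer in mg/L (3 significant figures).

239 L/s = 0.239 m³/s.
After complete mixing, C₀ = (0.239·230 + 22.6·1.12) / 22.84 = 3.515 mg/L.
Travel time t = 1.56e+04 m / 0.51 m/s = 3.059e+04 s = 0.354 d.
C = 3.515·exp(−0.087·0.354) = 3.515·0.9697 = 3.409 mg/L.

3.41 mg/L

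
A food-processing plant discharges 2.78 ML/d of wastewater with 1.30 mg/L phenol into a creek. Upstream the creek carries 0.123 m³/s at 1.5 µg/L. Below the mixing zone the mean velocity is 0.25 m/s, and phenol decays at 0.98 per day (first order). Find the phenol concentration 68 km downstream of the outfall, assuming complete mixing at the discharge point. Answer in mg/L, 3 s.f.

0.0124 mg/L

2.78 ML/d = 0.03218 m³/s.
1.5 µg/L = 0.0015 mg/L.
After complete mixing, C₀ = (0.03218·1.3 + 0.123·0.0015) / 0.1552 = 0.2707 mg/L.
Travel time t = 6.8e+04 m / 0.25 m/s = 2.72e+05 s = 3.148 d.
C = 0.2707·exp(−0.98·3.148) = 0.2707·0.04572 = 0.01238 mg/L.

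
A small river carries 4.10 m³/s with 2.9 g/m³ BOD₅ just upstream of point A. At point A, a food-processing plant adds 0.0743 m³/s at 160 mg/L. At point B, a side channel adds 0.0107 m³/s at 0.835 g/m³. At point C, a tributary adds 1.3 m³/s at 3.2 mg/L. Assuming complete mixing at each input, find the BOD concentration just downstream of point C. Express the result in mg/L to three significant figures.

After input A: C = (4.1·2.9 + 0.0743·160) / 4.174 = 5.696 mg/L.
After input B: C = (4.174·5.696 + 0.0107·0.835) / 4.185 = 5.684 mg/L.
After input C: C = (4.185·5.684 + 1.3·3.2) / 5.485 = 5.095 mg/L.

5.10 mg/L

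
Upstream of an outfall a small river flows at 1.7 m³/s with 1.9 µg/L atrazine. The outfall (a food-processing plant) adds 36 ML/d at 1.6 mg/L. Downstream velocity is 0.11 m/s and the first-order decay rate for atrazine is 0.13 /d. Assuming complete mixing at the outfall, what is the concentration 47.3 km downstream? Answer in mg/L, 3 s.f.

0.166 mg/L

36 ML/d = 0.4167 m³/s.
1.9 µg/L = 0.0019 mg/L.
After complete mixing, C₀ = (0.4167·1.6 + 1.7·0.0019) / 2.117 = 0.3165 mg/L.
Travel time t = 4.73e+04 m / 0.11 m/s = 4.3e+05 s = 4.977 d.
C = 0.3165·exp(−0.13·4.977) = 0.3165·0.5236 = 0.1657 mg/L.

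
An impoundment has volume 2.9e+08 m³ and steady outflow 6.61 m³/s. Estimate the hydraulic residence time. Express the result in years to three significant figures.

1.39 yr

Q = 6.61 m³/s × 3.156e+07 s/yr = 2.086e+08 m³/yr.
Hydraulic residence time τ = V/Q = 2.9e+08/2.086e+08 = 1.39 yr.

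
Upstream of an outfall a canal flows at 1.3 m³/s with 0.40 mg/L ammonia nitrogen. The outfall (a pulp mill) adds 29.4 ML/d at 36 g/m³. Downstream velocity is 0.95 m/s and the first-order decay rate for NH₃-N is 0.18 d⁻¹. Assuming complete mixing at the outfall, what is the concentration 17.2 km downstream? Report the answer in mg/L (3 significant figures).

29.4 ML/d = 0.3403 m³/s.
After complete mixing, C₀ = (0.3403·36 + 1.3·0.4) / 1.64 = 7.785 mg/L.
Travel time t = 1.72e+04 m / 0.95 m/s = 1.811e+04 s = 0.2096 d.
C = 7.785·exp(−0.18·0.2096) = 7.785·0.963 = 7.497 mg/L.

7.50 mg/L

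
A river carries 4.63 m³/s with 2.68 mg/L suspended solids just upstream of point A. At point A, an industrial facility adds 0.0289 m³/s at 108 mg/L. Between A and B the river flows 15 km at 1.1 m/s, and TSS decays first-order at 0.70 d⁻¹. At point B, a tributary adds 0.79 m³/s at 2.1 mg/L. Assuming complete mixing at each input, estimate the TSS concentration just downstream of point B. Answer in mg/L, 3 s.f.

2.86 mg/L

After input A: C = (4.63·2.68 + 0.0289·108) / 4.659 = 3.333 mg/L.
Over the 15 km reach to input B (t = 1.364e+04 s = 0.1578 d), decay gives C = 3.333·exp(−0.70·0.1578) = 2.985 mg/L.
After input B: C = (4.659·2.985 + 0.79·2.1) / 5.449 = 2.856 mg/L.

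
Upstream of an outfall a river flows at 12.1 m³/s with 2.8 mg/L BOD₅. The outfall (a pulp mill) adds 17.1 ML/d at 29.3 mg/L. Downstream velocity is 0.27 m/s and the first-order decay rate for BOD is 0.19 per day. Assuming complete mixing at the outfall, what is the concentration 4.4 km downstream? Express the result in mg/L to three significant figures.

3.11 mg/L

17.1 ML/d = 0.1979 m³/s.
After complete mixing, C₀ = (0.1979·29.3 + 12.1·2.8) / 12.3 = 3.226 mg/L.
Travel time t = 4400 m / 0.27 m/s = 1.63e+04 s = 0.1886 d.
C = 3.226·exp(−0.19·0.1886) = 3.226·0.9648 = 3.113 mg/L.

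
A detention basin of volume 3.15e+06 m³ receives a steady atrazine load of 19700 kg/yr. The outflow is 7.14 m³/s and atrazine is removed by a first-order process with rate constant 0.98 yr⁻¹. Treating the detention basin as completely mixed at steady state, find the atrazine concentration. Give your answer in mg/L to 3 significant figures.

Outflow Q = 7.14 m³/s × 3.156e+07 s/yr = 2.253e+08 m³/yr.
Steady-state CSTR mass balance: W = Q·C + k·V·C, so C = W/(Q + kV).
Q + kV = 2.253e+08 + 0.98·3.15e+06 = 2.284e+08 m³/yr.
C = 19700/2.284e+08 = 8.625e-05 kg/m³ = 0.08625 mg/L.

0.0862 mg/L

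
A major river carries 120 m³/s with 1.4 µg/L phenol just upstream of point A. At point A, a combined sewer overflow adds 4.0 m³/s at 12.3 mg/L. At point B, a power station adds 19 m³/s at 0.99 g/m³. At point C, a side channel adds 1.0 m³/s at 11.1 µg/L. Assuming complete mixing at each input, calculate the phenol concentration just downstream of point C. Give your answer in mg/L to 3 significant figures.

0.474 mg/L

1.4 µg/L = 0.0014 mg/L.
After input A: C = (120·0.0014 + 4·12.3) / 124 = 0.3981 mg/L.
After input B: C = (124·0.3981 + 19·0.99) / 143 = 0.4768 mg/L.
11.1 µg/L = 0.0111 mg/L.
After input C: C = (143·0.4768 + 1·0.0111) / 144 = 0.4735 mg/L.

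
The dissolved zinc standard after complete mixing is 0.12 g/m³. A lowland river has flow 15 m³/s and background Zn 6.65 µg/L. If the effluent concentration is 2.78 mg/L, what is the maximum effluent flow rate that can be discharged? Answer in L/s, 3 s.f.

6.65 µg/L = 0.00665 mg/L.
Mass balance at complete mixing: C_std·(Q_w + Q_r) = Q_w·C_e + Q_r·C_b.
Rearranging, Q_w = Q_r·(C_std − C_b)/(C_e − C_std) = 15·(0.12 − 0.00665) / (2.78 − 0.12) = 0.6392 m³/s.
= 639.2 L/s.

639 L/s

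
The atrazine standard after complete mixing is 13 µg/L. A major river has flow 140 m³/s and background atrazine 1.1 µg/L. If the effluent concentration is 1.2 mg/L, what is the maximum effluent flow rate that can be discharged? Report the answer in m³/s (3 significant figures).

1.40 m³/s

1.1 µg/L = 0.0011 mg/L.
13 µg/L = 0.013 mg/L.
Mass balance at complete mixing: C_std·(Q_w + Q_r) = Q_w·C_e + Q_r·C_b.
Rearranging, Q_w = Q_r·(C_std − C_b)/(C_e − C_std) = 140·(0.013 − 0.0011) / (1.2 − 0.013) = 1.404 m³/s.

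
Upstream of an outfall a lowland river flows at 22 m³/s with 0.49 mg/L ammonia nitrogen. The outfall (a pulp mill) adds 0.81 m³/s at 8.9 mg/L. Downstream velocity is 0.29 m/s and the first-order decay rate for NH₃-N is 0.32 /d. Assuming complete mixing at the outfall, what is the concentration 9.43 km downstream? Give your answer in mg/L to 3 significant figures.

0.699 mg/L

After complete mixing, C₀ = (0.81·8.9 + 22·0.49) / 22.81 = 0.7886 mg/L.
Travel time t = 9430 m / 0.29 m/s = 3.252e+04 s = 0.3764 d.
C = 0.7886·exp(−0.32·0.3764) = 0.7886·0.8865 = 0.6992 mg/L.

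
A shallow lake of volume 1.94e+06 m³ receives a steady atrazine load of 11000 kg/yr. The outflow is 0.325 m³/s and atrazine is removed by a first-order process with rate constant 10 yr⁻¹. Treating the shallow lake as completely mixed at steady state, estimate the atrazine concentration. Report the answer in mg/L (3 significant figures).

0.371 mg/L

Outflow Q = 0.325 m³/s × 3.156e+07 s/yr = 1.026e+07 m³/yr.
Steady-state CSTR mass balance: W = Q·C + k·V·C, so C = W/(Q + kV).
Q + kV = 1.026e+07 + 10·1.94e+06 = 2.966e+07 m³/yr.
C = 11000/2.966e+07 = 0.0003709 kg/m³ = 0.3709 mg/L.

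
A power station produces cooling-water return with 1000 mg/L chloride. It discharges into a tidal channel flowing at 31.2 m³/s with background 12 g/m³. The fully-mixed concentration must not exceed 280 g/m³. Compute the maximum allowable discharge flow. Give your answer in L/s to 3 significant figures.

Mass balance at complete mixing: C_std·(Q_w + Q_r) = Q_w·C_e + Q_r·C_b.
Rearranging, Q_w = Q_r·(C_std − C_b)/(C_e − C_std) = 31.2·(280 − 12) / (1000 − 280) = 11.61 m³/s.
= 1.161e+04 L/s.

11600 L/s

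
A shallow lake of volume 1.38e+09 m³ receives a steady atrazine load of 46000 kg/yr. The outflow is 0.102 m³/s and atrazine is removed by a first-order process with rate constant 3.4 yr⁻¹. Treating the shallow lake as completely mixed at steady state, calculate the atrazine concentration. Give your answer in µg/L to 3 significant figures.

9.80 µg/L

Outflow Q = 0.102 m³/s × 3.156e+07 s/yr = 3.219e+06 m³/yr.
Steady-state CSTR mass balance: W = Q·C + k·V·C, so C = W/(Q + kV).
Q + kV = 3.219e+06 + 3.4·1.38e+09 = 4.695e+09 m³/yr.
C = 46000/4.695e+09 = 9.797e-06 kg/m³ = 0.009797 mg/L = 9.797 µg/L.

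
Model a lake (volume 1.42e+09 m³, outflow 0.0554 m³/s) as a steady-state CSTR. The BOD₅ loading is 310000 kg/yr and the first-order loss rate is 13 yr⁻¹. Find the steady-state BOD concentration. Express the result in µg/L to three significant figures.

Outflow Q = 0.0554 m³/s × 3.156e+07 s/yr = 1.748e+06 m³/yr.
Steady-state CSTR mass balance: W = Q·C + k·V·C, so C = W/(Q + kV).
Q + kV = 1.748e+06 + 13·1.42e+09 = 1.846e+10 m³/yr.
C = 310000/1.846e+10 = 1.679e-05 kg/m³ = 0.01679 mg/L = 16.79 µg/L.

16.8 µg/L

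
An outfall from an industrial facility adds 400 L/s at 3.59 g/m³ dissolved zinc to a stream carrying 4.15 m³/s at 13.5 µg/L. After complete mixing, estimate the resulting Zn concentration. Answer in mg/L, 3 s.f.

400 L/s = 0.4 m³/s.
13.5 µg/L = 0.0135 mg/L.
Conservation of mass across the mixing zone: C = (0.4·3.59 + 4.15·0.0135) / (0.4 + 4.15) = 1.492/4.55 = 0.3279 mg/L.

0.328 mg/L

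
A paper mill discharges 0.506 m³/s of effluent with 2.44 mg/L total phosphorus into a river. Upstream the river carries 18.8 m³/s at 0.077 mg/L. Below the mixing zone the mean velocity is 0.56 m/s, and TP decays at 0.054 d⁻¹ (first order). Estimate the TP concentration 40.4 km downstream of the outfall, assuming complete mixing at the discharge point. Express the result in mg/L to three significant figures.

0.133 mg/L

After complete mixing, C₀ = (0.506·2.44 + 18.8·0.077) / 19.31 = 0.1389 mg/L.
Travel time t = 4.04e+04 m / 0.56 m/s = 7.214e+04 s = 0.835 d.
C = 0.1389·exp(−0.054·0.835) = 0.1389·0.9559 = 0.1328 mg/L.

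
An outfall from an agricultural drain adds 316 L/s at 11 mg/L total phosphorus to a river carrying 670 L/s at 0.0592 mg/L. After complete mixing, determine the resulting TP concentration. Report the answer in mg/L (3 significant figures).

3.57 mg/L

316 L/s = 0.316 m³/s.
670 L/s = 0.67 m³/s.
Flow-weighted mixing gives C = (0.316·11 + 0.67·0.0592) / (0.316 + 0.67) = 3.516/0.986 = 3.566 mg/L.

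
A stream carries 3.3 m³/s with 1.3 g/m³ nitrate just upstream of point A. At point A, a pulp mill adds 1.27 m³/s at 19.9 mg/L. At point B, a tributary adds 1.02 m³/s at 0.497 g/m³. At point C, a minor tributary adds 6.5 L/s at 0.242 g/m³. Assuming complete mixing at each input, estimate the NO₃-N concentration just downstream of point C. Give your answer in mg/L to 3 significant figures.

After input A: C = (3.3·1.3 + 1.27·19.9) / 4.57 = 6.469 mg/L.
After input B: C = (4.57·6.469 + 1.02·0.497) / 5.59 = 5.379 mg/L.
6.5 L/s = 0.0065 m³/s.
After input C: C = (5.59·5.379 + 0.0065·0.242) / 5.596 = 5.373 mg/L.

5.37 mg/L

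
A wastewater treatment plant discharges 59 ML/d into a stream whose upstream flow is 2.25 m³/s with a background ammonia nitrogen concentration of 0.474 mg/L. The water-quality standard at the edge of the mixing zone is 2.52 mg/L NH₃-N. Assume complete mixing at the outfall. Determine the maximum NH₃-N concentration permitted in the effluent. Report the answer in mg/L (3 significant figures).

9.26 mg/L

59 ML/d = 0.6829 m³/s.
Mass balance: 2.52·2.933 = 0.6829·Cₑ + 2.25·0.474.
Cₑ = (7.391 − 1.067) / 0.6829 = 9.261 mg/L.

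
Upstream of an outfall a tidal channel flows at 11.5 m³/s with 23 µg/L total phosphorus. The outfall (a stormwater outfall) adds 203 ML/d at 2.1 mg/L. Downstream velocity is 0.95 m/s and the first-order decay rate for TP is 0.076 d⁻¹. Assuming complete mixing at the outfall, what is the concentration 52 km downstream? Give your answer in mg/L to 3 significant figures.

0.358 mg/L

203 ML/d = 2.35 m³/s.
23 µg/L = 0.023 mg/L.
After complete mixing, C₀ = (2.35·2.1 + 11.5·0.023) / 13.85 = 0.3754 mg/L.
Travel time t = 5.2e+04 m / 0.95 m/s = 5.474e+04 s = 0.6335 d.
C = 0.3754·exp(−0.076·0.6335) = 0.3754·0.953 = 0.3577 mg/L.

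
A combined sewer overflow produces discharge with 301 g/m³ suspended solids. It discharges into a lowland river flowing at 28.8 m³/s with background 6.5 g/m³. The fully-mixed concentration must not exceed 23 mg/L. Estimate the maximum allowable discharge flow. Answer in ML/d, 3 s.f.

148 ML/d

Mass balance at complete mixing: C_std·(Q_w + Q_r) = Q_w·C_e + Q_r·C_b.
Rearranging, Q_w = Q_r·(C_std − C_b)/(C_e − C_std) = 28.8·(23 − 6.5) / (301 − 23) = 1.709 m³/s.
= 147.7 ML/d.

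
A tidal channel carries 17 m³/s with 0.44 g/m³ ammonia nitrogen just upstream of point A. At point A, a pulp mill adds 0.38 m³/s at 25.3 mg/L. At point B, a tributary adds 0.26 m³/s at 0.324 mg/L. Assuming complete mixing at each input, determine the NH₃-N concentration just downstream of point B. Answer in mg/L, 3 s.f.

0.974 mg/L

After input A: C = (17·0.44 + 0.38·25.3) / 17.38 = 0.9835 mg/L.
After input B: C = (17.38·0.9835 + 0.26·0.324) / 17.64 = 0.9738 mg/L.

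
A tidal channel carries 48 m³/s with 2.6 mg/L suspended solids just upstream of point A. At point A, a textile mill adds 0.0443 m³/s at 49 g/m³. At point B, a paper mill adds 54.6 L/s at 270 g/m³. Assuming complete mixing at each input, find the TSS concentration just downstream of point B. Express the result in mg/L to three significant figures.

2.95 mg/L

After input A: C = (48·2.6 + 0.0443·49) / 48.04 = 2.643 mg/L.
54.6 L/s = 0.0546 m³/s.
After input B: C = (48.04·2.643 + 0.0546·270) / 48.1 = 2.946 mg/L.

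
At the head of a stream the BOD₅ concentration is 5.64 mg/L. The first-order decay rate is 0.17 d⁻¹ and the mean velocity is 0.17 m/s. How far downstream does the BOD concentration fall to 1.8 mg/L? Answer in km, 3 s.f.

From C = C₀·e^(−kt), t = ln(C₀/C)/k = ln(5.64/1.8)/0.17 = 1.142/0.17 = 6.718 d.
Distance = v·t = 0.17 m/s × 5.805e+05 s = 9.868e+04 m = 98.68 km.

98.7 km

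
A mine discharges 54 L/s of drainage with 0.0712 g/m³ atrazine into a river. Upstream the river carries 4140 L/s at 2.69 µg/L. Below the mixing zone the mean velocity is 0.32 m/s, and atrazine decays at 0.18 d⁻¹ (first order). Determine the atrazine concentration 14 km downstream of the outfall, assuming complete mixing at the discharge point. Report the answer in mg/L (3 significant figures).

0.00326 mg/L

54 L/s = 0.054 m³/s.
4140 L/s = 4.14 m³/s.
2.69 µg/L = 0.00269 mg/L.
After complete mixing, C₀ = (0.054·0.0712 + 4.14·0.00269) / 4.194 = 0.003572 mg/L.
Travel time t = 1.4e+04 m / 0.32 m/s = 4.375e+04 s = 0.5064 d.
C = 0.003572·exp(−0.18·0.5064) = 0.003572·0.9129 = 0.003261 mg/L.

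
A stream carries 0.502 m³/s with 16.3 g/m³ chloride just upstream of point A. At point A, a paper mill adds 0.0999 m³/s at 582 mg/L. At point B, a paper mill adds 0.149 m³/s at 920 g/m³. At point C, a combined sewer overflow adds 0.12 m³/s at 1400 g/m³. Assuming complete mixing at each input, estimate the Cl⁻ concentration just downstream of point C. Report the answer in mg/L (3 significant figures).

426 mg/L

After input A: C = (0.502·16.3 + 0.0999·582) / 0.6019 = 110.2 mg/L.
After input B: C = (0.6019·110.2 + 0.149·920) / 0.7509 = 270.9 mg/L.
After input C: C = (0.7509·270.9 + 0.12·1400) / 0.8709 = 426.5 mg/L.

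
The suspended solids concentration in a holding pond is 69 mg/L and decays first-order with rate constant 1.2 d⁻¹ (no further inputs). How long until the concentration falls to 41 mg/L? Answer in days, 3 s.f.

0.434 d

t = ln(C₀/C)/k = ln(69/41)/1.2 = 0.5205/1.2 = 0.4338 d.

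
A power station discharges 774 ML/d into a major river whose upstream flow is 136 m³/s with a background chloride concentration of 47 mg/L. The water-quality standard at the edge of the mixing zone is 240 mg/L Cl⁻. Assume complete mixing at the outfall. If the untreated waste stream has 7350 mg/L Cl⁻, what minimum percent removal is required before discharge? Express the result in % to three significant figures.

774 ML/d = 8.958 m³/s.
Mass balance: 240·145 = 8.958·Cₑ + 136·47.
Cₑ = (3.479e+04 − 6392) / 8.958 = 3170 mg/L.
Required removal = 1 − 3170/7350 = 56.87 %.

56.9 %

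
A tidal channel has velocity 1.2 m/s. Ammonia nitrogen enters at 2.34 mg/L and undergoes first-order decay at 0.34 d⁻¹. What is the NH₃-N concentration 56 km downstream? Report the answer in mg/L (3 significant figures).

1.95 mg/L

Travel time t = 56 km / 1.2 m/s = 5.6e+04/1.2 = 4.667e+04 s = 0.5401 d.
First-order decay: C = 2.34·exp(−0.34·0.5401) = 2.34·0.8322 = 1.947 mg/L.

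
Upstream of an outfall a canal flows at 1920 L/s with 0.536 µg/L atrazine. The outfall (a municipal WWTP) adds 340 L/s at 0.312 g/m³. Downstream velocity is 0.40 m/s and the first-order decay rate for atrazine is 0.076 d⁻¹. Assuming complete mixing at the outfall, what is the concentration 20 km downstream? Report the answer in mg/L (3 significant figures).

340 L/s = 0.34 m³/s.
1920 L/s = 1.92 m³/s.
0.536 µg/L = 0.000536 mg/L.
After complete mixing, C₀ = (0.34·0.312 + 1.92·0.000536) / 2.26 = 0.04739 mg/L.
Travel time t = 2e+04 m / 0.40 m/s = 5e+04 s = 0.5787 d.
C = 0.04739·exp(−0.076·0.5787) = 0.04739·0.957 = 0.04535 mg/L.

0.0454 mg/L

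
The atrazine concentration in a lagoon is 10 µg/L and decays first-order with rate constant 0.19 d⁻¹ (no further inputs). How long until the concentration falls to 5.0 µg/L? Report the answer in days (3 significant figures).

t = ln(C₀/C)/k = ln(10/5.0)/0.19 = 0.6931/0.19 = 3.648 d.

3.65 d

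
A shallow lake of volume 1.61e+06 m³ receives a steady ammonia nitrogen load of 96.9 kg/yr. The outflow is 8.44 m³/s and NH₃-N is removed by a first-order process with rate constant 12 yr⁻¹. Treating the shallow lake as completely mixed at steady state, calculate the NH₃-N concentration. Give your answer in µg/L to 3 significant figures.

0.339 µg/L

Outflow Q = 8.44 m³/s × 3.156e+07 s/yr = 2.663e+08 m³/yr.
Steady-state CSTR mass balance: W = Q·C + k·V·C, so C = W/(Q + kV).
Q + kV = 2.663e+08 + 12·1.61e+06 = 2.857e+08 m³/yr.
C = 96.9/2.857e+08 = 3.392e-07 kg/m³ = 0.0003392 mg/L = 0.3392 µg/L.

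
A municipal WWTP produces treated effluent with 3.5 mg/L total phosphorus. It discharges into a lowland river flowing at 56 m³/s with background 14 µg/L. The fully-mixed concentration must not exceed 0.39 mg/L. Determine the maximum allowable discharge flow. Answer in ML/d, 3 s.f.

14 µg/L = 0.014 mg/L.
Mass balance at complete mixing: C_std·(Q_w + Q_r) = Q_w·C_e + Q_r·C_b.
Rearranging, Q_w = Q_r·(C_std − C_b)/(C_e − C_std) = 56·(0.39 − 0.014) / (3.5 − 0.39) = 6.77 m³/s.
= 585 ML/d.

585 ML/d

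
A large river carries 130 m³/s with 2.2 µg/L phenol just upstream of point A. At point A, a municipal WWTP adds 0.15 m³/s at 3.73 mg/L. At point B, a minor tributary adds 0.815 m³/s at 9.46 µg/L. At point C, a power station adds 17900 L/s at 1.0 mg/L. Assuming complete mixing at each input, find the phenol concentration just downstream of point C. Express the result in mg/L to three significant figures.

2.2 µg/L = 0.0022 mg/L.
After input A: C = (130·0.0022 + 0.15·3.73) / 130.2 = 0.006496 mg/L.
9.46 µg/L = 0.00946 mg/L.
After input B: C = (130.2·0.006496 + 0.815·0.00946) / 131 = 0.006515 mg/L.
17900 L/s = 17.9 m³/s.
After input C: C = (131·0.006515 + 17.9·1) / 148.9 = 0.126 mg/L.

0.126 mg/L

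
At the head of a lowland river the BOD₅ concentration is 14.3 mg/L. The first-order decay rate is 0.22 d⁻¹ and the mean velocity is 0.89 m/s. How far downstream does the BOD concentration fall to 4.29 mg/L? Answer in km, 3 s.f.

From C = C₀·e^(−kt), t = ln(C₀/C)/k = ln(14.3/4.29)/0.22 = 1.204/0.22 = 5.473 d.
Distance = v·t = 0.89 m/s × 4.728e+05 s = 4.208e+05 m = 420.8 km.

421 km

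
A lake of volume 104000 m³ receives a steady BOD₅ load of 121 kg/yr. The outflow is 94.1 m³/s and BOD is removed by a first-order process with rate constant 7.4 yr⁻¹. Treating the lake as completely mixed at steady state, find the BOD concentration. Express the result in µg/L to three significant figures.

Outflow Q = 94.1 m³/s × 3.156e+07 s/yr = 2.97e+09 m³/yr.
Steady-state CSTR mass balance: W = Q·C + k·V·C, so C = W/(Q + kV).
Q + kV = 2.97e+09 + 7.4·104000 = 2.97e+09 m³/yr.
C = 121/2.97e+09 = 4.074e-08 kg/m³ = 4.074e-05 mg/L = 0.04074 µg/L.

0.0407 µg/L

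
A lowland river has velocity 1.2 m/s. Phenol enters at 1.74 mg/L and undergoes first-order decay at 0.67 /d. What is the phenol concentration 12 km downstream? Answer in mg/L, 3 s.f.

Travel time t = 12 km / 1.2 m/s = 1.2e+04/1.2 = 1e+04 s = 0.1157 d.
First-order decay: C = 1.74·exp(−0.67·0.1157) = 1.74·0.9254 = 1.61 mg/L.

1.61 mg/L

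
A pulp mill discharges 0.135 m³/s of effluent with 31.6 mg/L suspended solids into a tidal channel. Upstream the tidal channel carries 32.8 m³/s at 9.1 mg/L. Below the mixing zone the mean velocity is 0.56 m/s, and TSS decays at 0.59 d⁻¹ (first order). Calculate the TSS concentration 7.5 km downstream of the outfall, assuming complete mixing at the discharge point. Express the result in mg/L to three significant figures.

After complete mixing, C₀ = (0.135·31.6 + 32.8·9.1) / 32.93 = 9.192 mg/L.
Travel time t = 7500 m / 0.56 m/s = 1.339e+04 s = 0.155 d.
C = 9.192·exp(−0.59·0.155) = 9.192·0.9126 = 8.389 mg/L.

8.39 mg/L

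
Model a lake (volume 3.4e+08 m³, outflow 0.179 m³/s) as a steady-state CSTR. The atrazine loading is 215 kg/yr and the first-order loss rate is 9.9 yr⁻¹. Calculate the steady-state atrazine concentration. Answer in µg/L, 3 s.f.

0.0638 µg/L

Outflow Q = 0.179 m³/s × 3.156e+07 s/yr = 5.649e+06 m³/yr.
Steady-state CSTR mass balance: W = Q·C + k·V·C, so C = W/(Q + kV).
Q + kV = 5.649e+06 + 9.9·3.4e+08 = 3.372e+09 m³/yr.
C = 215/3.372e+09 = 6.377e-08 kg/m³ = 6.377e-05 mg/L = 0.06377 µg/L.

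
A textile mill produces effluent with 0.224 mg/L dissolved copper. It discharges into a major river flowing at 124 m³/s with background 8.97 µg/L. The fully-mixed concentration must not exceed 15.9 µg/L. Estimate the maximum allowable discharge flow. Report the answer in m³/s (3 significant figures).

4.13 m³/s

8.97 µg/L = 0.00897 mg/L.
15.9 µg/L = 0.0159 mg/L.
Mass balance at complete mixing: C_std·(Q_w + Q_r) = Q_w·C_e + Q_r·C_b.
Rearranging, Q_w = Q_r·(C_std − C_b)/(C_e − C_std) = 124·(0.0159 − 0.00897) / (0.224 − 0.0159) = 4.129 m³/s.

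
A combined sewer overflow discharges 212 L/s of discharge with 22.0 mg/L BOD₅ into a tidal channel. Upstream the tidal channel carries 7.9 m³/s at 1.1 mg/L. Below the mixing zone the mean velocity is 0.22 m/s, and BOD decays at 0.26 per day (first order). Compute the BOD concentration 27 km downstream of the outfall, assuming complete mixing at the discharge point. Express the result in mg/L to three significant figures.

1.14 mg/L

212 L/s = 0.212 m³/s.
After complete mixing, C₀ = (0.212·22 + 7.9·1.1) / 8.112 = 1.646 mg/L.
Travel time t = 2.7e+04 m / 0.22 m/s = 1.227e+05 s = 1.42 d.
C = 1.646·exp(−0.26·1.42) = 1.646·0.6912 = 1.138 mg/L.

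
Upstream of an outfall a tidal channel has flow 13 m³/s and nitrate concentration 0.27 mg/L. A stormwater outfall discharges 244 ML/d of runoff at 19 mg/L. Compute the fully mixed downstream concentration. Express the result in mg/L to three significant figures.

244 ML/d = 2.824 m³/s.
By mass balance at complete mixing, C = (2.824·19 + 13·0.27) / (2.824 + 13) = 57.17/15.82 = 3.613 mg/L.

3.61 mg/L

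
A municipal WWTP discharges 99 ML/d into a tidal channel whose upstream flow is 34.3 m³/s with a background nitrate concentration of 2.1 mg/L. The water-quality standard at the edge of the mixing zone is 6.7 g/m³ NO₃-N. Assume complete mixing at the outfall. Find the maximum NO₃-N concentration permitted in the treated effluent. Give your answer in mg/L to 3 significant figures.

99 ML/d = 1.146 m³/s.
Mass balance: 6.7·35.45 = 1.146·Cₑ + 34.3·2.1.
Cₑ = (237.5 − 72.03) / 1.146 = 144.4 mg/L.

144 mg/L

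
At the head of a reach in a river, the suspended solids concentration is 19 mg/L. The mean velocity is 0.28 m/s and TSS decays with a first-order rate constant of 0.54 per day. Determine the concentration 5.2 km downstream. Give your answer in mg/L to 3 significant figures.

Travel time t = 5.2 km / 0.28 m/s = 5200/0.28 = 1.857e+04 s = 0.2149 d.
First-order decay: C = 19·exp(−0.54·0.2149) = 19·0.8904 = 16.92 mg/L.

16.9 mg/L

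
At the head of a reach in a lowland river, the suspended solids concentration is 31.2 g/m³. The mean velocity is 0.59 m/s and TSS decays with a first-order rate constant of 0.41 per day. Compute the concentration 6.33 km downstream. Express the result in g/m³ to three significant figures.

Travel time t = 6.33 km / 0.59 m/s = 6330/0.59 = 1.073e+04 s = 0.1242 d.
First-order decay: C = 31.2·exp(−0.41·0.1242) = 31.2·0.9504 = 29.65 g/m³.

29.7 g/m³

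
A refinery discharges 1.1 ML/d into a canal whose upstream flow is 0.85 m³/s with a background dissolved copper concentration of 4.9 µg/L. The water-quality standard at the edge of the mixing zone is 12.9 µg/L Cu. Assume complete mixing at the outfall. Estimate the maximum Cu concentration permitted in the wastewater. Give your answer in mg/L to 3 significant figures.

1.1 ML/d = 0.01273 m³/s.
4.9 µg/L = 0.0049 mg/L.
12.9 µg/L = 0.0129 mg/L.
Mass balance: 0.0129·0.8627 = 0.01273·Cₑ + 0.85·0.0049.
Cₑ = (0.01113 − 0.004165) / 0.01273 = 0.547 mg/L.

0.547 mg/L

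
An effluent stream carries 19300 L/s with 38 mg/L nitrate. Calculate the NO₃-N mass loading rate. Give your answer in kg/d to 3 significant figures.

19300 L/s = 19.3 m³/s.
Mass flux = Q·C = 19.3 m³/s × 38 g/m³ = 733.4 g/s.
= 733.4 g/s × 86.4 = 6.337e+04 kg/d.

63400 kg/d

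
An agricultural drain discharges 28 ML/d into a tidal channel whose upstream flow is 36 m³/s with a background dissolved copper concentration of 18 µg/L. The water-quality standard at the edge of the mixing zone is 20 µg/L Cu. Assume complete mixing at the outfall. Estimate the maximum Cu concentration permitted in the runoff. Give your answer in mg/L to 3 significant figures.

0.242 mg/L

28 ML/d = 0.3241 m³/s.
18 µg/L = 0.018 mg/L.
20 µg/L = 0.02 mg/L.
Mass balance: 0.02·36.32 = 0.3241·Cₑ + 36·0.018.
Cₑ = (0.7265 − 0.648) / 0.3241 = 0.2422 mg/L.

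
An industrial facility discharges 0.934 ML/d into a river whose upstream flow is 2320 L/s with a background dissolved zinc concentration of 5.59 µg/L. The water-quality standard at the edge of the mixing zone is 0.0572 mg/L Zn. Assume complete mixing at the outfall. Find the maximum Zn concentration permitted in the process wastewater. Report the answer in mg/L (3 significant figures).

0.934 ML/d = 0.01081 m³/s.
2320 L/s = 2.32 m³/s.
5.59 µg/L = 0.00559 mg/L.
Mass balance: 0.0572·2.331 = 0.01081·Cₑ + 2.32·0.00559.
Cₑ = (0.1333 − 0.01297) / 0.01081 = 11.13 mg/L.

11.1 mg/L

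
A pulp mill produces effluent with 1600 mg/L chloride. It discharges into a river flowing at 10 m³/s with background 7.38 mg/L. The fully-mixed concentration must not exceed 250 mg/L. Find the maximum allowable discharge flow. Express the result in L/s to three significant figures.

1800 L/s

Mass balance at complete mixing: C_std·(Q_w + Q_r) = Q_w·C_e + Q_r·C_b.
Rearranging, Q_w = Q_r·(C_std − C_b)/(C_e − C_std) = 10·(250 − 7.38) / (1600 − 250) = 1.797 m³/s.
= 1797 L/s.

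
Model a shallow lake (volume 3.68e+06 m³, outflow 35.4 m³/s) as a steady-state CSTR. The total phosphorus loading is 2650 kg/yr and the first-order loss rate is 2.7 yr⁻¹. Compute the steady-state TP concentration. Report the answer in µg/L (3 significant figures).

Outflow Q = 35.4 m³/s × 3.156e+07 s/yr = 1.117e+09 m³/yr.
Steady-state CSTR mass balance: W = Q·C + k·V·C, so C = W/(Q + kV).
Q + kV = 1.117e+09 + 2.7·3.68e+06 = 1.127e+09 m³/yr.
C = 2650/1.127e+09 = 2.351e-06 kg/m³ = 0.002351 mg/L = 2.351 µg/L.

2.35 µg/L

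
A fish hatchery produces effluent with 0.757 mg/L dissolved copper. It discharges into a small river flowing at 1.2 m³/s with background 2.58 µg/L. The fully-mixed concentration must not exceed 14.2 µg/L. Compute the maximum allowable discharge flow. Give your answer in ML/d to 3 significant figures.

1.62 ML/d

2.58 µg/L = 0.00258 mg/L.
14.2 µg/L = 0.0142 mg/L.
Mass balance at complete mixing: C_std·(Q_w + Q_r) = Q_w·C_e + Q_r·C_b.
Rearranging, Q_w = Q_r·(C_std − C_b)/(C_e − C_std) = 1.2·(0.0142 − 0.00258) / (0.757 − 0.0142) = 0.01877 m³/s.
= 1.622 ML/d.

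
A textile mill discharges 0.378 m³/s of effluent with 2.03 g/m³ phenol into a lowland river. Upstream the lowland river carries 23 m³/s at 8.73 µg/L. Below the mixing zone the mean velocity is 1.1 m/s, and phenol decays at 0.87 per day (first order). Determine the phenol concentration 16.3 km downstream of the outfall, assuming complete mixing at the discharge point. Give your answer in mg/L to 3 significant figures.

8.73 µg/L = 0.00873 mg/L.
After complete mixing, C₀ = (0.378·2.03 + 23·0.00873) / 23.38 = 0.04141 mg/L.
Travel time t = 1.63e+04 m / 1.1 m/s = 1.482e+04 s = 0.1715 d.
C = 0.04141·exp(−0.87·0.1715) = 0.04141·0.8614 = 0.03567 mg/L.

0.0357 mg/L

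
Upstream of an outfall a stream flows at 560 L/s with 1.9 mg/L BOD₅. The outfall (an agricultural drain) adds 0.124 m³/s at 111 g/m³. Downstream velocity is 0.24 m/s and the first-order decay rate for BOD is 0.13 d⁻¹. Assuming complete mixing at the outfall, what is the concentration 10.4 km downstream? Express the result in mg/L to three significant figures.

560 L/s = 0.56 m³/s.
After complete mixing, C₀ = (0.124·111 + 0.56·1.9) / 0.684 = 21.68 mg/L.
Travel time t = 1.04e+04 m / 0.24 m/s = 4.333e+04 s = 0.5015 d.
C = 21.68·exp(−0.13·0.5015) = 21.68·0.9369 = 20.31 mg/L.

20.3 mg/L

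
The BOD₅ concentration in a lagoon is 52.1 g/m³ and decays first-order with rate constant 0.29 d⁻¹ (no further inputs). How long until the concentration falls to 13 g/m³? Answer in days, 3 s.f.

4.79 d

t = ln(C₀/C)/k = ln(52.1/13)/0.29 = 1.388/0.29 = 4.787 d.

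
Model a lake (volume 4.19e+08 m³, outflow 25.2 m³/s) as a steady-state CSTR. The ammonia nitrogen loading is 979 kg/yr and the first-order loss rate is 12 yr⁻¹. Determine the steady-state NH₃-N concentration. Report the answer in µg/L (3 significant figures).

Outflow Q = 25.2 m³/s × 3.156e+07 s/yr = 7.953e+08 m³/yr.
Steady-state CSTR mass balance: W = Q·C + k·V·C, so C = W/(Q + kV).
Q + kV = 7.953e+08 + 12·4.19e+08 = 5.823e+09 m³/yr.
C = 979/5.823e+09 = 1.681e-07 kg/m³ = 0.0001681 mg/L = 0.1681 µg/L.

0.168 µg/L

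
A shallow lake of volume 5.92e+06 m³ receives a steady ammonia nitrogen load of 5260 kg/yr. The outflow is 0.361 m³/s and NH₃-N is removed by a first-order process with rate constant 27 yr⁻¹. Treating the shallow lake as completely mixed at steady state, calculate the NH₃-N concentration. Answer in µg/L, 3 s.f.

Outflow Q = 0.361 m³/s × 3.156e+07 s/yr = 1.139e+07 m³/yr.
Steady-state CSTR mass balance: W = Q·C + k·V·C, so C = W/(Q + kV).
Q + kV = 1.139e+07 + 27·5.92e+06 = 1.712e+08 m³/yr.
C = 5260/1.712e+08 = 3.072e-05 kg/m³ = 0.03072 mg/L = 30.72 µg/L.

30.7 µg/L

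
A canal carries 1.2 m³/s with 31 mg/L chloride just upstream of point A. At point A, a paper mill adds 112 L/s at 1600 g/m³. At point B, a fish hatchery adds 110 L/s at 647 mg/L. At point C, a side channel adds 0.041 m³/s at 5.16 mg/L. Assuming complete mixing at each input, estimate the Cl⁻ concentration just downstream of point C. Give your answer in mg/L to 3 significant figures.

197 mg/L

112 L/s = 0.112 m³/s.
After input A: C = (1.2·31 + 0.112·1600) / 1.312 = 164.9 mg/L.
110 L/s = 0.11 m³/s.
After input B: C = (1.312·164.9 + 0.11·647) / 1.422 = 202.2 mg/L.
After input C: C = (1.422·202.2 + 0.041·5.16) / 1.463 = 196.7 mg/L.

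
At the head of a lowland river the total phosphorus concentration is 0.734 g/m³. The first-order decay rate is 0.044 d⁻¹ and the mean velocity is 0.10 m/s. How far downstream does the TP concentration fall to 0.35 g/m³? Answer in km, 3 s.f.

From C = C₀·e^(−kt), t = ln(C₀/C)/k = ln(0.734/0.35)/0.044 = 0.7406/0.044 = 16.83 d.
Distance = v·t = 0.10 m/s × 1.454e+06 s = 1.454e+05 m = 145.4 km.

145 km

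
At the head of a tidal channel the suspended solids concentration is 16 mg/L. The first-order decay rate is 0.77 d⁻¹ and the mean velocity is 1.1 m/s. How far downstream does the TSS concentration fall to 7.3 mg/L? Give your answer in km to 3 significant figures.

From C = C₀·e^(−kt), t = ln(C₀/C)/k = ln(16/7.3)/0.77 = 0.7847/0.77 = 1.019 d.
Distance = v·t = 1.1 m/s × 8.805e+04 s = 9.686e+04 m = 96.86 km.

96.9 km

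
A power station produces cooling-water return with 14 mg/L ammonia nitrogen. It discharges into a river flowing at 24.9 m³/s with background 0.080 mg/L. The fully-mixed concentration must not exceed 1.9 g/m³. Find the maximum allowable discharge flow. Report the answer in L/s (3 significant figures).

Mass balance at complete mixing: C_std·(Q_w + Q_r) = Q_w·C_e + Q_r·C_b.
Rearranging, Q_w = Q_r·(C_std − C_b)/(C_e − C_std) = 24.9·(1.9 − 0.08) / (14 − 1.9) = 3.745 m³/s.
= 3745 L/s.

3750 L/s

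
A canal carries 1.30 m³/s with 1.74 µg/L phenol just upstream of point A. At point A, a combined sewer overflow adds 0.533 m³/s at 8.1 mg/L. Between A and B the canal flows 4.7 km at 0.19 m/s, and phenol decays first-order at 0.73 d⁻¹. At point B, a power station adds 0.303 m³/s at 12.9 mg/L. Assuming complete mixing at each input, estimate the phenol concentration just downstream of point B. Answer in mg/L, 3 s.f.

3.47 mg/L

1.74 µg/L = 0.00174 mg/L.
After input A: C = (1.3·0.00174 + 0.533·8.1) / 1.833 = 2.357 mg/L.
Over the 4.7 km reach to input B (t = 2.474e+04 s = 0.2863 d), decay gives C = 2.357·exp(−0.73·0.2863) = 1.912 mg/L.
After input B: C = (1.833·1.912 + 0.303·12.9) / 2.136 = 3.471 mg/L.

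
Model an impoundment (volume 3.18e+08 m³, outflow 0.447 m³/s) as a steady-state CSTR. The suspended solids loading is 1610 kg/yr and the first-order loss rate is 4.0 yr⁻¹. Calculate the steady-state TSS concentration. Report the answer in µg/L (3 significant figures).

Outflow Q = 0.447 m³/s × 3.156e+07 s/yr = 1.411e+07 m³/yr.
Steady-state CSTR mass balance: W = Q·C + k·V·C, so C = W/(Q + kV).
Q + kV = 1.411e+07 + 4.0·3.18e+08 = 1.286e+09 m³/yr.
C = 1610/1.286e+09 = 1.252e-06 kg/m³ = 0.001252 mg/L = 1.252 µg/L.

1.25 µg/L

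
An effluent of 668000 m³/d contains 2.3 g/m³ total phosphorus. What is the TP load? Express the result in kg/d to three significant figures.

668000 m³/d = 7.731 m³/s.
Mass flux = Q·C = 7.731 m³/s × 2.3 g/m³ = 17.78 g/s.
= 17.78 g/s × 86.4 = 1536 kg/d.

1540 kg/d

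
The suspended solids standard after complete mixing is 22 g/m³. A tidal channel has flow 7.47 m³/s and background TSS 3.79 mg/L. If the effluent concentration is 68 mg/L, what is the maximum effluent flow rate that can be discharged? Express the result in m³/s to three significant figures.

2.96 m³/s

Mass balance at complete mixing: C_std·(Q_w + Q_r) = Q_w·C_e + Q_r·C_b.
Rearranging, Q_w = Q_r·(C_std − C_b)/(C_e − C_std) = 7.47·(22 − 3.79) / (68 − 22) = 2.957 m³/s.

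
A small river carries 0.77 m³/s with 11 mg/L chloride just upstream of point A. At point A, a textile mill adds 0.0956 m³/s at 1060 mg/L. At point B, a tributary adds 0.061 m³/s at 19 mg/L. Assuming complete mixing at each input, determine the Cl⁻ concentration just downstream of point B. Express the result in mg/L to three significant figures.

After input A: C = (0.77·11 + 0.0956·1060) / 0.8656 = 126.9 mg/L.
After input B: C = (0.8656·126.9 + 0.061·19) / 0.9266 = 119.8 mg/L.

120 mg/L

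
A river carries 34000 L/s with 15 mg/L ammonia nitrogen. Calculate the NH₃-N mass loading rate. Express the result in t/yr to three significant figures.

34000 L/s = 34 m³/s.
Mass flux = Q·C = 34 m³/s × 15 g/m³ = 510 g/s.
= 510 g/s × 31.56 = 1.609e+04 t/yr.

16100 t/yr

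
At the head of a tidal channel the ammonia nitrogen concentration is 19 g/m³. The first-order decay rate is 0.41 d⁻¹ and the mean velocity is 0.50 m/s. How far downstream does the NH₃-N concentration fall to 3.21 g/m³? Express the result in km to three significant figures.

187 km

From C = C₀·e^(−kt), t = ln(C₀/C)/k = ln(19/3.21)/0.41 = 1.778/0.41 = 4.337 d.
Distance = v·t = 0.50 m/s × 3.747e+05 s = 1.874e+05 m = 187.4 km.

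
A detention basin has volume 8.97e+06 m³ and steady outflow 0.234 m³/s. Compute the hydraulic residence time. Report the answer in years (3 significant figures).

1.21 yr

Q = 0.234 m³/s × 3.156e+07 s/yr = 7.384e+06 m³/yr.
Hydraulic residence time τ = V/Q = 8.97e+06/7.384e+06 = 1.215 yr.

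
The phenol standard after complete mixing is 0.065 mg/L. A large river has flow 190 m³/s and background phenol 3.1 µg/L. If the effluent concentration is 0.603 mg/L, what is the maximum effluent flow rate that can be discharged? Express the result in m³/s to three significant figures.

21.9 m³/s

3.1 µg/L = 0.0031 mg/L.
Mass balance at complete mixing: C_std·(Q_w + Q_r) = Q_w·C_e + Q_r·C_b.
Rearranging, Q_w = Q_r·(C_std − C_b)/(C_e − C_std) = 190·(0.065 − 0.0031) / (0.603 − 0.065) = 21.86 m³/s.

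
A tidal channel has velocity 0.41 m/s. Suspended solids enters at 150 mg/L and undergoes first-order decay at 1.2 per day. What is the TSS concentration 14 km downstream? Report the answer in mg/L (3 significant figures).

93.4 mg/L

Travel time t = 14 km / 0.41 m/s = 1.4e+04/0.41 = 3.415e+04 s = 0.3952 d.
First-order decay: C = 150·exp(−1.2·0.3952) = 150·0.6223 = 93.35 mg/L.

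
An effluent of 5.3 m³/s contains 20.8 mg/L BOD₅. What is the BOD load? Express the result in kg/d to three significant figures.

9520 kg/d

Mass flux = Q·C = 5.3 m³/s × 20.8 g/m³ = 110.2 g/s.
= 110.2 g/s × 86.4 = 9525 kg/d.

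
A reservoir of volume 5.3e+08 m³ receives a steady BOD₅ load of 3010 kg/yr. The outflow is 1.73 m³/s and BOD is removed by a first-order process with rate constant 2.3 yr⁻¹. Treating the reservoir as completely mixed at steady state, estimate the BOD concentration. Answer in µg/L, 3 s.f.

2.36 µg/L

Outflow Q = 1.73 m³/s × 3.156e+07 s/yr = 5.459e+07 m³/yr.
Steady-state CSTR mass balance: W = Q·C + k·V·C, so C = W/(Q + kV).
Q + kV = 5.459e+07 + 2.3·5.3e+08 = 1.274e+09 m³/yr.
C = 3010/1.274e+09 = 2.363e-06 kg/m³ = 0.002363 mg/L = 2.363 µg/L.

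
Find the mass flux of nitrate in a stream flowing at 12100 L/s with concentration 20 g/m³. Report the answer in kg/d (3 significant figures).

20900 kg/d

12100 L/s = 12.1 m³/s.
Mass flux = Q·C = 12.1 m³/s × 20 g/m³ = 242 g/s.
= 242 g/s × 86.4 = 2.091e+04 kg/d.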